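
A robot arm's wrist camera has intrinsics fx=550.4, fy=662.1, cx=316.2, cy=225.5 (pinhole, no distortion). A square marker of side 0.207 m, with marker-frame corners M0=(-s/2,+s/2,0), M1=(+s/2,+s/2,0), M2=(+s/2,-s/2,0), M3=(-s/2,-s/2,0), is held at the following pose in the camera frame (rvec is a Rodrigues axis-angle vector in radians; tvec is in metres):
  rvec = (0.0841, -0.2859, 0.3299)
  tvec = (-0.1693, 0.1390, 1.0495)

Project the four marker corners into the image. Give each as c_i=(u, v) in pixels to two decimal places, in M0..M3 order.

Intrinsics K: fx=550.4, fy=662.1, cx=316.2, cy=225.5
Marker side s = 0.207 m; corners in marker frame (Z=0):
  M0 = (-0.1035, +0.1035, 0)
  M1 = (+0.1035, +0.1035, 0)
  M2 = (+0.1035, -0.1035, 0)
  M3 = (-0.1035, -0.1035, 0)
rvec = (0.0841, -0.2859, 0.3299), |rvec| = θ = 0.44457 rad = 25.472°
Rodrigues: sinθ=0.43007, 1−cosθ=0.09721; R = I + sinθ·[k]× + (1−cosθ)·[k]×²:
    [+0.90627 -0.33097 -0.26293]
    [+0.30731 +0.94299 -0.12774]
    [+0.29022 +0.03497 +0.95632]
t = (-0.1693, 0.1390, 1.0495) m
M0: Pc = R·M0+t = (-0.29735, +0.20479, +1.02308); u = 550.4·(-0.29735)/1.02308 + 316.2 = 156.2287, v = 662.1·(+0.20479)/1.02308 + 225.5 = 358.0343
M1: Pc = R·M1+t = (-0.10976, +0.26841, +1.08316); u = 550.4·(-0.10976)/1.08316 + 316.2 = 260.4283, v = 662.1·(+0.26841)/1.08316 + 225.5 = 389.5688
M2: Pc = R·M2+t = (-0.04125, +0.07321, +1.07592); u = 550.4·(-0.04125)/1.07592 + 316.2 = 295.1001, v = 662.1·(+0.07321)/1.07592 + 225.5 = 270.5503
M3: Pc = R·M3+t = (-0.22884, +0.00959, +1.01584); u = 550.4·(-0.22884)/1.01584 + 316.2 = 192.2085, v = 662.1·(+0.00959)/1.01584 + 225.5 = 231.7525

c0=(156.23, 358.03) c1=(260.43, 389.57) c2=(295.10, 270.55) c3=(192.21, 231.75)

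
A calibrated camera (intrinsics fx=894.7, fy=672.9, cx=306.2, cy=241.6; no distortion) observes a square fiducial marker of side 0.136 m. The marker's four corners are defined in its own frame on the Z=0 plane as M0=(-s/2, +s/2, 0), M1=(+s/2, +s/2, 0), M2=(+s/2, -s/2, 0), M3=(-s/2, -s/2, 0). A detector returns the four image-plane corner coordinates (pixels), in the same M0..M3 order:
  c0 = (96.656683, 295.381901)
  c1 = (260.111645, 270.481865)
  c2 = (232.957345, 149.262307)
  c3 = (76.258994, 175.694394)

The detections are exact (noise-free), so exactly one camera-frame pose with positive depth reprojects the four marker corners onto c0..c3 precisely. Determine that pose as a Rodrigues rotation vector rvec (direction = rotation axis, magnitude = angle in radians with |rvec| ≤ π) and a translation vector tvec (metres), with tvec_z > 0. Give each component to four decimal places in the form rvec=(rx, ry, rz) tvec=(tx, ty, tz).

rvec=(-0.1993, 0.1334, -0.1905) tvec=(-0.1143, -0.0215, 0.7267)

Intrinsics K: fx=894.7, fy=672.9, cx=306.2, cy=241.6
Marker side s = 0.136 m; corners in marker frame (Z=0):
  M0 = (-0.0680, +0.0680, 0)
  M1 = (+0.0680, +0.0680, 0)
  M2 = (+0.0680, -0.0680, 0)
  M3 = (-0.0680, -0.0680, 0)
Detected image corners:
  c0 = (96.656683, 295.381901) px
  c1 = (260.111645, 270.481865) px
  c2 = (232.957345, 149.262307) px
  c3 = (76.258994, 175.694394) px
Planar DLT: solve 8×8 A·h = b for H (H[2,2]=1):
  H  [+1150.78272 +126.71579 +165.42159]
  H  [-223.29583 +821.62931 +221.66325]
  H  [-0.15475 -0.28737 +1.00000]
B = K⁻¹H; ‖b₁‖=1.376116, ‖b₂‖=1.376116; λ = 2/(‖b₁‖+‖b₂‖) = 0.726683, sign → tz>0 ⇒ λ=+0.726683
r₁ = λ·B[:,0] = (+0.97316,-0.20077,-0.11246); r₂ = λ·B[:,1] = (+0.17439,+0.96228,-0.20883)
r₃ = r₁×r₂ = (+0.15014,+0.18361,+0.97146); SVD([r₁ r₂ r₃]) → R = UVᵀ:
  R  [+0.97316 +0.17439 +0.15014]
  R  [-0.20077 +0.96228 +0.18361]
  R  [-0.11246 -0.20883 +0.97146]
t = (-0.11434, -0.02153, +0.72668) m
tr R = 2.906906; θ = arccos((tr R − 1)/2) = 0.306309 rad = 17.550°
axis k = ((R−Rᵀ)₃₂, (R−Rᵀ)₁₃, (R−Rᵀ)₂₁) / (2 sinθ) = (-0.650724, +0.435428, -0.622061)
rvec = θ·k = (-0.199323, +0.133375, -0.190543)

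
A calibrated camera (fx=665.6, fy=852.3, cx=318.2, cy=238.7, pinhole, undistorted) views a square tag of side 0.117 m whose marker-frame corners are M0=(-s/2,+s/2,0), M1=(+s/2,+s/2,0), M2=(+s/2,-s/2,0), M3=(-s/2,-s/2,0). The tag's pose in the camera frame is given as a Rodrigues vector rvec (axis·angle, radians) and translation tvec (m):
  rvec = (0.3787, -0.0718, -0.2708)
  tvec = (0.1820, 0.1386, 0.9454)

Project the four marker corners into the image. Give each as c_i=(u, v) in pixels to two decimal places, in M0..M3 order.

Intrinsics K: fx=665.6, fy=852.3, cx=318.2, cy=238.7
Marker side s = 0.117 m; corners in marker frame (Z=0):
  M0 = (-0.0585, +0.0585, 0)
  M1 = (+0.0585, +0.0585, 0)
  M2 = (+0.0585, -0.0585, 0)
  M3 = (-0.0585, -0.0585, 0)
rvec = (0.3787, -0.0718, -0.2708), |rvec| = θ = 0.47106 rad = 26.990°
Rodrigues: sinθ=0.45383, 1−cosθ=0.10891; R = I + sinθ·[k]× + (1−cosθ)·[k]×²:
    [+0.96148 +0.24755 -0.11951]
    [-0.27424 +0.89362 -0.35531]
    [+0.01884 +0.37439 +0.92708]
t = (0.1820, 0.1386, 0.9454) m
M0: Pc = R·M0+t = (+0.14024, +0.20692, +0.96620); u = 665.6·(+0.14024)/0.96620 + 318.2 = 414.8059, v = 852.3·(+0.20692)/0.96620 + 238.7 = 421.2271
M1: Pc = R·M1+t = (+0.25273, +0.17483, +0.96840); u = 665.6·(+0.25273)/0.96840 + 318.2 = 491.9041, v = 852.3·(+0.17483)/0.96840 + 238.7 = 392.5723
M2: Pc = R·M2+t = (+0.22376, +0.07028, +0.92460); u = 665.6·(+0.22376)/0.92460 + 318.2 = 479.2835, v = 852.3·(+0.07028)/0.92460 + 238.7 = 303.4847
M3: Pc = R·M3+t = (+0.11127, +0.10237, +0.92240); u = 665.6·(+0.11127)/0.92240 + 318.2 = 398.4937, v = 852.3·(+0.10237)/0.92240 + 238.7 = 333.2874

c0=(414.81, 421.23) c1=(491.90, 392.57) c2=(479.28, 303.48) c3=(398.49, 333.29)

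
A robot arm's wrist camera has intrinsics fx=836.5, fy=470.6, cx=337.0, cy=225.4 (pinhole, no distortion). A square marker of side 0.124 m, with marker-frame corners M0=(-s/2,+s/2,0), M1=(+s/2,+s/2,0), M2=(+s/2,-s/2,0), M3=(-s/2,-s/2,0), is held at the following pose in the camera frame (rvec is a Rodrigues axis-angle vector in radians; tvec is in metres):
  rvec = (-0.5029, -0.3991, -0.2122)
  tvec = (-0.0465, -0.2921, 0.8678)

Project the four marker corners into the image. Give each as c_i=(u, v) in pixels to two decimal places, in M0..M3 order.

c0=(250.58, 91.04) c1=(363.58, 92.40) c2=(329.04, 45.69) c3=(220.81, 41.60)

Intrinsics K: fx=836.5, fy=470.6, cx=337.0, cy=225.4
Marker side s = 0.124 m; corners in marker frame (Z=0):
  M0 = (-0.0620, +0.0620, 0)
  M1 = (+0.0620, +0.0620, 0)
  M2 = (+0.0620, -0.0620, 0)
  M3 = (-0.0620, -0.0620, 0)
rvec = (-0.5029, -0.3991, -0.2122), |rvec| = θ = 0.67618 rad = 38.742°
Rodrigues: sinθ=0.62582, 1−cosθ=0.22003; R = I + sinθ·[k]× + (1−cosθ)·[k]×²:
    [+0.90168 +0.29298 -0.31802]
    [-0.09981 +0.85662 +0.50620]
    [+0.42073 -0.42469 +0.80164]
t = (-0.0465, -0.2921, 0.8678) m
M0: Pc = R·M0+t = (-0.08424, -0.23280, +0.81538); u = 836.5·(-0.08424)/0.81538 + 337.0 = 250.5794, v = 470.6·(-0.23280)/0.81538 + 225.4 = 91.0384
M1: Pc = R·M1+t = (+0.02757, -0.24518, +0.86755); u = 836.5·(+0.02757)/0.86755 + 337.0 = 363.5822, v = 470.6·(-0.24518)/0.86755 + 225.4 = 92.4049
M2: Pc = R·M2+t = (-0.00876, -0.35140, +0.92022); u = 836.5·(-0.00876)/0.92022 + 337.0 = 329.0361, v = 470.6·(-0.35140)/0.92022 + 225.4 = 45.6942
M3: Pc = R·M3+t = (-0.12057, -0.33902, +0.86805); u = 836.5·(-0.12057)/0.86805 + 337.0 = 220.8125, v = 470.6·(-0.33902)/0.86805 + 225.4 = 41.6032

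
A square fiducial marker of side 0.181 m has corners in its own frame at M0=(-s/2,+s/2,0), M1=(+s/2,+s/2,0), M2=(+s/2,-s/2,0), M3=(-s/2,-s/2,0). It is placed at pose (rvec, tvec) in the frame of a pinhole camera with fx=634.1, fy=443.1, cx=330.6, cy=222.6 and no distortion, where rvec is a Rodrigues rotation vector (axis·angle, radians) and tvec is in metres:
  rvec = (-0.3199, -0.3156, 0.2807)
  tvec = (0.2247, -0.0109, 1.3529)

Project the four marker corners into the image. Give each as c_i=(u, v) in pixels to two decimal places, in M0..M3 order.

c0=(390.35, 237.24) c1=(466.20, 255.65) c2=(477.93, 202.23) c3=(406.00, 182.86)

Intrinsics K: fx=634.1, fy=443.1, cx=330.6, cy=222.6
Marker side s = 0.181 m; corners in marker frame (Z=0):
  M0 = (-0.0905, +0.0905, 0)
  M1 = (+0.0905, +0.0905, 0)
  M2 = (+0.0905, -0.0905, 0)
  M3 = (-0.0905, -0.0905, 0)
rvec = (-0.3199, -0.3156, 0.2807), |rvec| = θ = 0.52984 rad = 30.358°
Rodrigues: sinθ=0.50540, 1−cosθ=0.13711; R = I + sinθ·[k]× + (1−cosθ)·[k]×²:
    [+0.91287 -0.21844 -0.34490]
    [+0.31706 +0.91153 +0.26187]
    [+0.25718 -0.34841 +0.90137]
t = (0.2247, -0.0109, 1.3529) m
M0: Pc = R·M0+t = (+0.12232, +0.04290, +1.29809); u = 634.1·(+0.12232)/1.29809 + 330.6 = 390.3499, v = 443.1·(+0.04290)/1.29809 + 222.6 = 237.2438
M1: Pc = R·M1+t = (+0.28755, +0.10029, +1.34464); u = 634.1·(+0.28755)/1.34464 + 330.6 = 466.1994, v = 443.1·(+0.10029)/1.34464 + 222.6 = 255.6478
M2: Pc = R·M2+t = (+0.32708, -0.06470, +1.40771); u = 634.1·(+0.32708)/1.40771 + 330.6 = 477.9345, v = 443.1·(-0.06470)/1.40771 + 222.6 = 202.2346
M3: Pc = R·M3+t = (+0.16185, -0.12209, +1.36116); u = 634.1·(+0.16185)/1.36116 + 330.6 = 406.0004, v = 443.1·(-0.12209)/1.36116 + 222.6 = 182.8565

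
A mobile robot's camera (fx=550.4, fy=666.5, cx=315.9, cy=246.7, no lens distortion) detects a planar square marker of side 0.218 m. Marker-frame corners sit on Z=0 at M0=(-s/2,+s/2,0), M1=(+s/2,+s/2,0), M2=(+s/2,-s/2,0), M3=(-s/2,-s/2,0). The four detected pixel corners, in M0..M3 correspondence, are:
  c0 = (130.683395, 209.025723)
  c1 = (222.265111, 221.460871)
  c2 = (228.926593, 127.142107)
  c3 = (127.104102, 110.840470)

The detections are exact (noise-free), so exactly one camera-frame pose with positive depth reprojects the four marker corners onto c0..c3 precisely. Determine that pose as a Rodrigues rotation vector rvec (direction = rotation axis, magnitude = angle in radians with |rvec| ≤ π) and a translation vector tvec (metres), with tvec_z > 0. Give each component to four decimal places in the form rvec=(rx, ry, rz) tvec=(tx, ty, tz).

Intrinsics K: fx=550.4, fy=666.5, cx=315.9, cy=246.7
Marker side s = 0.218 m; corners in marker frame (Z=0):
  M0 = (-0.1090, +0.1090, 0)
  M1 = (+0.1090, +0.1090, 0)
  M2 = (+0.1090, -0.1090, 0)
  M3 = (-0.1090, -0.1090, 0)
Detected image corners:
  c0 = (130.683395, 209.025723) px
  c1 = (222.265111, 221.460871) px
  c2 = (228.926593, 127.142107) px
  c3 = (127.104102, 110.840470) px
Planar DLT: solve 8×8 A·h = b for H (H[2,2]=1):
  H  [+462.09974 +79.06238 +177.79141]
  H  [+84.07004 +522.89451 +169.76219]
  H  [+0.11149 +0.48756 +1.00000]
B = K⁻¹H; ‖b₁‖=0.788138, ‖b₂‖=0.788138; λ = 2/(‖b₁‖+‖b₂‖) = 1.268813, sign → tz>0 ⇒ λ=+1.268813
r₁ = λ·B[:,0] = (+0.98407,+0.10769,+0.14146); r₂ = λ·B[:,1] = (-0.17280,+0.76645,+0.61862)
r₃ = r₁×r₂ = (-0.04180,-0.63321,+0.77285); SVD([r₁ r₂ r₃]) → R = UVᵀ:
  R  [+0.98407 -0.17280 -0.04180]
  R  [+0.10769 +0.76645 -0.63321]
  R  [+0.14146 +0.61862 +0.77285]
t = (-0.31838, -0.14647, +1.26881) m
tr R = 2.523377; θ = arccos((tr R − 1)/2) = 0.704881 rad = 40.387°
axis k = ((R−Rᵀ)₃₂, (R−Rᵀ)₁₃, (R−Rᵀ)₂₁) / (2 sinθ) = (+0.966000, -0.141415, +0.216439)
rvec = θ·k = (+0.680915, -0.099681, +0.152564)

rvec=(0.6809, -0.0997, 0.1526) tvec=(-0.3184, -0.1465, 1.2688)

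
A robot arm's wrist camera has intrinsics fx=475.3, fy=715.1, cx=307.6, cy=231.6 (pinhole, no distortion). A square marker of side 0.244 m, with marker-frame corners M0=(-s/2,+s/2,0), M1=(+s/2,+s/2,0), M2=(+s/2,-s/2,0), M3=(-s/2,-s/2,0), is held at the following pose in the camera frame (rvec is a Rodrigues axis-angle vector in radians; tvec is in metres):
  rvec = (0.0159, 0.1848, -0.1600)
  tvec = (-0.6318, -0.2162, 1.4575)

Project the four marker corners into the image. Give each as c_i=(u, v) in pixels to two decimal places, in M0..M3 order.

c0=(72.96, 194.58) c1=(144.02, 174.34) c2=(131.07, 54.29) c3=(60.39, 78.18)

Intrinsics K: fx=475.3, fy=715.1, cx=307.6, cy=231.6
Marker side s = 0.244 m; corners in marker frame (Z=0):
  M0 = (-0.1220, +0.1220, 0)
  M1 = (+0.1220, +0.1220, 0)
  M2 = (+0.1220, -0.1220, 0)
  M3 = (-0.1220, -0.1220, 0)
rvec = (0.0159, 0.1848, -0.1600), |rvec| = θ = 0.24496 rad = 14.035°
Rodrigues: sinθ=0.24251, 1−cosθ=0.02985; R = I + sinθ·[k]× + (1−cosθ)·[k]×²:
    [+0.97027 +0.15987 +0.18169]
    [-0.15694 +0.98714 -0.03045]
    [-0.18422 +0.00103 +0.98288]
t = (-0.6318, -0.2162, 1.4575) m
M0: Pc = R·M0+t = (-0.73067, -0.07662, +1.48010); u = 475.3·(-0.73067)/1.48010 + 307.6 = 72.9624, v = 715.1·(-0.07662)/1.48010 + 231.6 = 194.5806
M1: Pc = R·M1+t = (-0.49392, -0.11492, +1.43515); u = 475.3·(-0.49392)/1.43515 + 307.6 = 144.0203, v = 715.1·(-0.11492)/1.43515 + 231.6 = 174.3401
M2: Pc = R·M2+t = (-0.53293, -0.35578, +1.43490); u = 475.3·(-0.53293)/1.43490 + 307.6 = 131.0706, v = 715.1·(-0.35578)/1.43490 + 231.6 = 54.2936
M3: Pc = R·M3+t = (-0.76968, -0.31748, +1.47985); u = 475.3·(-0.76968)/1.47985 + 307.6 = 60.3941, v = 715.1·(-0.31748)/1.47985 + 231.6 = 78.1839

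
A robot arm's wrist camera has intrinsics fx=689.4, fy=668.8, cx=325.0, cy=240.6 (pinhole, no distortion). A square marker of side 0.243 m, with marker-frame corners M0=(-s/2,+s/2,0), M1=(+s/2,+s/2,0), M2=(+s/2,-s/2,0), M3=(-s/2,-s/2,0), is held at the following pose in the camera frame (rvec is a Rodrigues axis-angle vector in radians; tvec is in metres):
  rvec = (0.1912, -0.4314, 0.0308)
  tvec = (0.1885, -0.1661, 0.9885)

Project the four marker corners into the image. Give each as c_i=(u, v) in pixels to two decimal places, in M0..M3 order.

c0=(375.04, 208.86) c1=(513.66, 210.25) c2=(533.20, 52.21) c3=(390.23, 33.23)

Intrinsics K: fx=689.4, fy=668.8, cx=325.0, cy=240.6
Marker side s = 0.243 m; corners in marker frame (Z=0):
  M0 = (-0.1215, +0.1215, 0)
  M1 = (+0.1215, +0.1215, 0)
  M2 = (+0.1215, -0.1215, 0)
  M3 = (-0.1215, -0.1215, 0)
rvec = (0.1912, -0.4314, 0.0308), |rvec| = θ = 0.47288 rad = 27.094°
Rodrigues: sinθ=0.45545, 1−cosθ=0.10974; R = I + sinθ·[k]× + (1−cosθ)·[k]×²:
    [+0.90820 -0.07014 -0.41261]
    [-0.01081 +0.98159 -0.19067]
    [+0.41839 +0.17763 +0.89073]
t = (0.1885, -0.1661, 0.9885) m
M0: Pc = R·M0+t = (+0.06963, -0.04552, +0.95925); u = 689.4·(+0.06963)/0.95925 + 325.0 = 375.0429, v = 668.8·(-0.04552)/0.95925 + 240.6 = 208.8612
M1: Pc = R·M1+t = (+0.29032, -0.04815, +1.06092); u = 689.4·(+0.29032)/1.06092 + 325.0 = 513.6570, v = 668.8·(-0.04815)/1.06092 + 240.6 = 210.2462
M2: Pc = R·M2+t = (+0.30737, -0.28668, +1.01775); u = 689.4·(+0.30737)/1.01775 + 325.0 = 533.2042, v = 668.8·(-0.28668)/1.01775 + 240.6 = 52.2143
M3: Pc = R·M3+t = (+0.08668, -0.28405, +0.91608); u = 689.4·(+0.08668)/0.91608 + 325.0 = 390.2281, v = 668.8·(-0.28405)/0.91608 + 240.6 = 33.2253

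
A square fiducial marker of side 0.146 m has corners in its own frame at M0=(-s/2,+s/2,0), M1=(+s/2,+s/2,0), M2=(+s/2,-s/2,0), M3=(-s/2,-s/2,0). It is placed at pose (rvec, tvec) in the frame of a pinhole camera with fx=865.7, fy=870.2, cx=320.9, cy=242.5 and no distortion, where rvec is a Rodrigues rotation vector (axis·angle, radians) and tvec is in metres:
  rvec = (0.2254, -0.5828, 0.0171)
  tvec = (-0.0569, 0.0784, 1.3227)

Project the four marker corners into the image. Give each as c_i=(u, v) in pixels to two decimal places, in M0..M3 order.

Intrinsics K: fx=865.7, fy=870.2, cx=320.9, cy=242.5
Marker side s = 0.146 m; corners in marker frame (Z=0):
  M0 = (-0.0730, +0.0730, 0)
  M1 = (+0.0730, +0.0730, 0)
  M2 = (+0.0730, -0.0730, 0)
  M3 = (-0.0730, -0.0730, 0)
rvec = (0.2254, -0.5828, 0.0171), |rvec| = θ = 0.62510 rad = 35.816°
Rodrigues: sinθ=0.58518, 1−cosθ=0.18910; R = I + sinθ·[k]× + (1−cosθ)·[k]×²:
    [+0.83549 -0.07958 -0.54371]
    [-0.04756 +0.97527 -0.21583]
    [+0.54744 +0.20618 +0.81104]
t = (-0.0569, 0.0784, 1.3227) m
M0: Pc = R·M0+t = (-0.12370, +0.15307, +1.29779); u = 865.7·(-0.12370)/1.29779 + 320.9 = 238.3850, v = 870.2·(+0.15307)/1.29779 + 242.5 = 345.1353
M1: Pc = R·M1+t = (-0.00172, +0.14612, +1.37771); u = 865.7·(-0.00172)/1.37771 + 320.9 = 319.8202, v = 870.2·(+0.14612)/1.37771 + 242.5 = 334.7949
M2: Pc = R·M2+t = (+0.00990, +0.00373, +1.34761); u = 865.7·(+0.00990)/1.34761 + 320.9 = 327.2597, v = 870.2·(+0.00373)/1.34761 + 242.5 = 244.9106
M3: Pc = R·M3+t = (-0.11208, +0.01068, +1.26769); u = 865.7·(-0.11208)/1.26769 + 320.9 = 244.3598, v = 870.2·(+0.01068)/1.26769 + 242.5 = 249.8293

c0=(238.38, 345.14) c1=(319.82, 334.79) c2=(327.26, 244.91) c3=(244.36, 249.83)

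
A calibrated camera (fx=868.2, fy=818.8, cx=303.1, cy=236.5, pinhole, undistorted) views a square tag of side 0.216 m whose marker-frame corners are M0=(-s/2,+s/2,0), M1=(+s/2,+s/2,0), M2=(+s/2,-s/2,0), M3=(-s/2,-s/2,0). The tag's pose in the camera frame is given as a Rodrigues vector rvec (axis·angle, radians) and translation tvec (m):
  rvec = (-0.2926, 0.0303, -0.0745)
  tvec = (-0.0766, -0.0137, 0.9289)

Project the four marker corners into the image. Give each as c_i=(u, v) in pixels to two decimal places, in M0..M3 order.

c0=(132.49, 325.52) c1=(340.42, 310.57) c2=(324.49, 129.49) c3=(130.13, 144.24)

Intrinsics K: fx=868.2, fy=818.8, cx=303.1, cy=236.5
Marker side s = 0.216 m; corners in marker frame (Z=0):
  M0 = (-0.1080, +0.1080, 0)
  M1 = (+0.1080, +0.1080, 0)
  M2 = (+0.1080, -0.1080, 0)
  M3 = (-0.1080, -0.1080, 0)
rvec = (-0.2926, 0.0303, -0.0745), |rvec| = θ = 0.30345 rad = 17.387°
Rodrigues: sinθ=0.29882, 1−cosθ=0.04569; R = I + sinθ·[k]× + (1−cosθ)·[k]×²:
    [+0.99679 +0.06896 +0.04065]
    [-0.07776 +0.95477 +0.28701]
    [-0.01902 -0.28925 +0.95706]
t = (-0.0766, -0.0137, 0.9289) m
M0: Pc = R·M0+t = (-0.17681, +0.09781, +0.89972); u = 868.2·(-0.17681)/0.89972 + 303.1 = 132.4878, v = 818.8·(+0.09781)/0.89972 + 236.5 = 325.5162
M1: Pc = R·M1+t = (+0.03850, +0.08102, +0.89561); u = 868.2·(+0.03850)/0.89561 + 303.1 = 340.4232, v = 818.8·(+0.08102)/0.89561 + 236.5 = 310.5686
M2: Pc = R·M2+t = (+0.02361, -0.12521, +0.95808); u = 868.2·(+0.02361)/0.95808 + 303.1 = 324.4908, v = 818.8·(-0.12521)/0.95808 + 236.5 = 129.4903
M3: Pc = R·M3+t = (-0.19170, -0.10842, +0.96219); u = 868.2·(-0.19170)/0.96219 + 303.1 = 130.1253, v = 818.8·(-0.10842)/0.96219 + 236.5 = 144.2405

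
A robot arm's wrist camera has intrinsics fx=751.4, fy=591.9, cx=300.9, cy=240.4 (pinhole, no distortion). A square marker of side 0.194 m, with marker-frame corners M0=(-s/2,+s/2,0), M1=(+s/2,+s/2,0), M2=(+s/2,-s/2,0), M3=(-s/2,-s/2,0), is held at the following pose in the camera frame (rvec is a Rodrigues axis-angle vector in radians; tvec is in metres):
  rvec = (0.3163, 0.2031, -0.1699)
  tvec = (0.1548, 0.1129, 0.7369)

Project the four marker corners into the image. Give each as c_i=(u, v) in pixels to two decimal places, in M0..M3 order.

c0=(377.53, 403.41) c1=(571.33, 392.32) c2=(551.75, 248.26) c3=(344.17, 268.77)

Intrinsics K: fx=751.4, fy=591.9, cx=300.9, cy=240.4
Marker side s = 0.194 m; corners in marker frame (Z=0):
  M0 = (-0.0970, +0.0970, 0)
  M1 = (+0.0970, +0.0970, 0)
  M2 = (+0.0970, -0.0970, 0)
  M3 = (-0.0970, -0.0970, 0)
rvec = (0.3163, 0.2031, -0.1699), |rvec| = θ = 0.41251 rad = 23.635°
Rodrigues: sinθ=0.40091, 1−cosθ=0.08388; R = I + sinθ·[k]× + (1−cosθ)·[k]×²:
    [+0.96544 +0.19679 +0.17090]
    [-0.13346 +0.93645 -0.32442]
    [-0.22388 +0.29040 +0.93035]
t = (0.1548, 0.1129, 0.7369) m
M0: Pc = R·M0+t = (+0.08024, +0.21668, +0.78678); u = 751.4·(+0.08024)/0.78678 + 300.9 = 377.5325, v = 591.9·(+0.21668)/0.78678 + 240.4 = 403.4097
M1: Pc = R·M1+t = (+0.26754, +0.19079, +0.74335); u = 751.4·(+0.26754)/0.74335 + 300.9 = 571.3324, v = 591.9·(+0.19079)/0.74335 + 240.4 = 392.3187
M2: Pc = R·M2+t = (+0.22936, +0.00912, +0.68702); u = 751.4·(+0.22936)/0.68702 + 300.9 = 551.7534, v = 591.9·(+0.00912)/0.68702 + 240.4 = 248.2564
M3: Pc = R·M3+t = (+0.04206, +0.03501, +0.73045); u = 751.4·(+0.04206)/0.73045 + 300.9 = 344.1706, v = 591.9·(+0.03501)/0.73045 + 240.4 = 268.7688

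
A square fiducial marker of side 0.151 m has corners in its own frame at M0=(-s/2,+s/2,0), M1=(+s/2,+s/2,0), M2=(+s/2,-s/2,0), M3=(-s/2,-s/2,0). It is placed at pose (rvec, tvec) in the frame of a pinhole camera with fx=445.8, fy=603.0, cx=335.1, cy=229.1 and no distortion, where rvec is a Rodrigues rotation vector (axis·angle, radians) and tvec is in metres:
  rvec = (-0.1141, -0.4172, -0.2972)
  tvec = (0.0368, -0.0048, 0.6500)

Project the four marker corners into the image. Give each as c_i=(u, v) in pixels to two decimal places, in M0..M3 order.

Intrinsics K: fx=445.8, fy=603.0, cx=335.1, cy=229.1
Marker side s = 0.151 m; corners in marker frame (Z=0):
  M0 = (-0.0755, +0.0755, 0)
  M1 = (+0.0755, +0.0755, 0)
  M2 = (+0.0755, -0.0755, 0)
  M3 = (-0.0755, -0.0755, 0)
rvec = (-0.1141, -0.4172, -0.2972), |rvec| = θ = 0.52479 rad = 30.068°
Rodrigues: sinθ=0.50103, 1−cosθ=0.13457; R = I + sinθ·[k]× + (1−cosθ)·[k]×²:
    [+0.87179 +0.30701 -0.38174]
    [-0.26049 +0.95048 +0.16952]
    [+0.41488 -0.04835 +0.90859]
t = (0.0368, -0.0048, 0.6500) m
M0: Pc = R·M0+t = (-0.00584, +0.08663, +0.61503); u = 445.8·(-0.00584)/0.61503 + 335.1 = 330.8659, v = 603.0·(+0.08663)/0.61503 + 229.1 = 314.0339
M1: Pc = R·M1+t = (+0.12580, +0.04729, +0.67767); u = 445.8·(+0.12580)/0.67767 + 335.1 = 417.8556, v = 603.0·(+0.04729)/0.67767 + 229.1 = 271.1831
M2: Pc = R·M2+t = (+0.07944, -0.09623, +0.68497); u = 445.8·(+0.07944)/0.68497 + 335.1 = 386.8027, v = 603.0·(-0.09623)/0.68497 + 229.1 = 144.3882
M3: Pc = R·M3+t = (-0.05220, -0.05689, +0.62233); u = 445.8·(-0.05220)/0.62233 + 335.1 = 297.7075, v = 603.0·(-0.05689)/0.62233 + 229.1 = 173.9723

c0=(330.87, 314.03) c1=(417.86, 271.18) c2=(386.80, 144.39) c3=(297.71, 173.97)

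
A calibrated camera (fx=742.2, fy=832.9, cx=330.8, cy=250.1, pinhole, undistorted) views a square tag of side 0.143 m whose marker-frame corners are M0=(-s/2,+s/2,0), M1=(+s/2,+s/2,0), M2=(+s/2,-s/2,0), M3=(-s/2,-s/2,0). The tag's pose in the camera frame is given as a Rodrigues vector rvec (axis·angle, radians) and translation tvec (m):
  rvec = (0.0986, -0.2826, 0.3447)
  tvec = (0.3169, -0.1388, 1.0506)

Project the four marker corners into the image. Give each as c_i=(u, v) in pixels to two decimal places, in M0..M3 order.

Intrinsics K: fx=742.2, fy=832.9, cx=330.8, cy=250.1
Marker side s = 0.143 m; corners in marker frame (Z=0):
  M0 = (-0.0715, +0.0715, 0)
  M1 = (+0.0715, +0.0715, 0)
  M2 = (+0.0715, -0.0715, 0)
  M3 = (-0.0715, -0.0715, 0)
rvec = (0.0986, -0.2826, 0.3447), |rvec| = θ = 0.45651 rad = 26.156°
Rodrigues: sinθ=0.44082, 1−cosθ=0.10240; R = I + sinθ·[k]× + (1−cosθ)·[k]×²:
    [+0.90237 -0.34654 -0.25619]
    [+0.31916 +0.93684 -0.14308]
    [+0.28959 +0.04734 +0.95598]
t = (0.3169, -0.1388, 1.0506) m
M0: Pc = R·M0+t = (+0.22760, -0.09464, +1.03328); u = 742.2·(+0.22760)/1.03328 + 330.8 = 494.2858, v = 832.9·(-0.09464)/1.03328 + 250.1 = 173.8164
M1: Pc = R·M1+t = (+0.35664, -0.04900, +1.07469); u = 742.2·(+0.35664)/1.07469 + 330.8 = 577.1030, v = 832.9·(-0.04900)/1.07469 + 250.1 = 212.1273
M2: Pc = R·M2+t = (+0.40620, -0.18296, +1.06792); u = 742.2·(+0.40620)/1.06792 + 330.8 = 613.1055, v = 832.9·(-0.18296)/1.06792 + 250.1 = 107.4014
M3: Pc = R·M3+t = (+0.27716, -0.22860, +1.02651); u = 742.2·(+0.27716)/1.02651 + 330.8 = 531.1945, v = 832.9·(-0.22860)/1.02651 + 250.1 = 64.6130

c0=(494.29, 173.82) c1=(577.10, 212.13) c2=(613.11, 107.40) c3=(531.19, 64.61)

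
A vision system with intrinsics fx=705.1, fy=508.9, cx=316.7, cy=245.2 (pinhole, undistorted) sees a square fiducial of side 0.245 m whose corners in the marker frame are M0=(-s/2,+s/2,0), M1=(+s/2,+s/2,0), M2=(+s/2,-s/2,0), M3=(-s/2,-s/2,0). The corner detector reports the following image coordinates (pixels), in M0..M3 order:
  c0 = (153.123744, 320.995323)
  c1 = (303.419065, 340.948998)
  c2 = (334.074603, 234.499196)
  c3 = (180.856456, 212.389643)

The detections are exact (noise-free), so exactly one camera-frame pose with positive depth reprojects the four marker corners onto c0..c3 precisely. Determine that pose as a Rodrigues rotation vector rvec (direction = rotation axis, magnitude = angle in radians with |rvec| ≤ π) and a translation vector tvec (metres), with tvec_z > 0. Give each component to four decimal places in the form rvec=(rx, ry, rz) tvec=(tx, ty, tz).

rvec=(0.1092, -0.0616, 0.1989) tvec=(-0.1168, 0.0721, 1.1224)

Intrinsics K: fx=705.1, fy=508.9, cx=316.7, cy=245.2
Marker side s = 0.245 m; corners in marker frame (Z=0):
  M0 = (-0.1225, +0.1225, 0)
  M1 = (+0.1225, +0.1225, 0)
  M2 = (+0.1225, -0.1225, 0)
  M3 = (-0.1225, -0.1225, 0)
Detected image corners:
  c0 = (153.123744, 320.995323) px
  c1 = (303.419065, 340.948998) px
  c2 = (334.074603, 234.499196) px
  c3 = (180.856456, 212.389643) px
Planar DLT: solve 8×8 A·h = b for H (H[2,2]=1):
  H  [+634.90424 -97.12165 +243.30121]
  H  [+103.54918 +464.06170 +277.88969]
  H  [+0.06405 +0.09093 +1.00000]
B = K⁻¹H; ‖b₁‖=0.890910, ‖b₂‖=0.890910; λ = 2/(‖b₁‖+‖b₂‖) = 1.122448, sign → tz>0 ⇒ λ=+1.122448
r₁ = λ·B[:,0] = (+0.97841,+0.19375,+0.07189); r₂ = λ·B[:,1] = (-0.20045,+0.97437,+0.10207)
r₃ = r₁×r₂ = (-0.05027,-0.11428,+0.99218); SVD([r₁ r₂ r₃]) → R = UVᵀ:
  R  [+0.97841 -0.20045 -0.05027]
  R  [+0.19375 +0.97437 -0.11428]
  R  [+0.07189 +0.10207 +0.99218]
t = (-0.11684, +0.07210, +1.12245) m
tr R = 2.944961; θ = arccos((tr R − 1)/2) = 0.235145 rad = 13.473°
axis k = ((R−Rᵀ)₃₂, (R−Rᵀ)₁₃, (R−Rᵀ)₂₁) / (2 sinθ) = (+0.464288, -0.262174, +0.845991)
rvec = θ·k = (+0.109175, -0.061649, +0.198931)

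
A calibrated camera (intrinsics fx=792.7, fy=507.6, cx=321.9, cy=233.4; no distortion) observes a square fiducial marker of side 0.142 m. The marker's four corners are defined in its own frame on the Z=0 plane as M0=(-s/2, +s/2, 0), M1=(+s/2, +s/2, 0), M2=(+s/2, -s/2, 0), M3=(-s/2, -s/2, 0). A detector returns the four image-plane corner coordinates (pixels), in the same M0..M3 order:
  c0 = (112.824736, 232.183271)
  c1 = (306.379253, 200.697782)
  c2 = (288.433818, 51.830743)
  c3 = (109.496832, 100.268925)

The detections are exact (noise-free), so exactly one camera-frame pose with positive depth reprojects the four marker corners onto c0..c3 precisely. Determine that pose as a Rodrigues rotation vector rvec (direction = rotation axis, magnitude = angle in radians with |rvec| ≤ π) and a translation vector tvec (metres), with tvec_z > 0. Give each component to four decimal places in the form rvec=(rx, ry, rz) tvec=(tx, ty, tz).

Intrinsics K: fx=792.7, fy=507.6, cx=321.9, cy=233.4
Marker side s = 0.142 m; corners in marker frame (Z=0):
  M0 = (-0.0710, +0.0710, 0)
  M1 = (+0.0710, +0.0710, 0)
  M2 = (+0.0710, -0.0710, 0)
  M3 = (-0.0710, -0.0710, 0)
Detected image corners:
  c0 = (112.824736, 232.183271) px
  c1 = (306.379253, 200.697782) px
  c2 = (288.433818, 51.830743) px
  c3 = (109.496832, 100.268925) px
Planar DLT: solve 8×8 A·h = b for H (H[2,2]=1):
  H  [+1107.21201 -30.05898 +197.54024]
  H  [-428.53860 +911.91472 +145.17948]
  H  [-0.99159 -0.49608 +1.00000]
B = K⁻¹H; ‖b₁‖=2.090921, ‖b₂‖=2.090921; λ = 2/(‖b₁‖+‖b₂‖) = 0.478258, sign → tz>0 ⇒ λ=+0.478258
r₁ = λ·B[:,0] = (+0.86059,-0.18571,-0.47423); r₂ = λ·B[:,1] = (+0.07821,+0.96829,-0.23726)
r₃ = r₁×r₂ = (+0.50326,+0.16709,+0.84783); SVD([r₁ r₂ r₃]) → R = UVᵀ:
  R  [+0.86059 +0.07821 +0.50326]
  R  [-0.18571 +0.96829 +0.16709]
  R  [-0.47423 -0.23726 +0.84783]
t = (-0.07503, -0.08312, +0.47826) m
tr R = 2.676711; θ = arccos((tr R − 1)/2) = 0.576537 rad = 33.033°
axis k = ((R−Rᵀ)₃₂, (R−Rᵀ)₁₃, (R−Rᵀ)₂₁) / (2 sinθ) = (-0.370875, +0.896579, -0.242072)
rvec = θ·k = (-0.213823, +0.516911, -0.139563)

rvec=(-0.2138, 0.5169, -0.1396) tvec=(-0.0750, -0.0831, 0.4783)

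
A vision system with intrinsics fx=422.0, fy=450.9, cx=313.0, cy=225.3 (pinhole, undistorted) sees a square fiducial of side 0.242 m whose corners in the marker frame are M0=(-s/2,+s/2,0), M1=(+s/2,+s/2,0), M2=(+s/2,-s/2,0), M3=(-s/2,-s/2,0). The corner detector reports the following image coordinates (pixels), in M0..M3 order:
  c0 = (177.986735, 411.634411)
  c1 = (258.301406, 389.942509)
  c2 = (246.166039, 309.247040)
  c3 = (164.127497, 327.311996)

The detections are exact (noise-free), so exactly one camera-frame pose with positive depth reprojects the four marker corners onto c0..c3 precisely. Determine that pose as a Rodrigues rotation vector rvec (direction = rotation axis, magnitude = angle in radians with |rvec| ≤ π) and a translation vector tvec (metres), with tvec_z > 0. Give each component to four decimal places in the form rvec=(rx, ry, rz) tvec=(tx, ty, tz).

rvec=(0.0533, -0.2574, -0.1542) tvec=(-0.3037, 0.3804, 1.2773)

Intrinsics K: fx=422.0, fy=450.9, cx=313.0, cy=225.3
Marker side s = 0.242 m; corners in marker frame (Z=0):
  M0 = (-0.1210, +0.1210, 0)
  M1 = (+0.1210, +0.1210, 0)
  M2 = (+0.1210, -0.1210, 0)
  M3 = (-0.1210, -0.1210, 0)
Detected image corners:
  c0 = (177.986735, 411.634411) px
  c1 = (258.301406, 389.942509) px
  c2 = (246.166039, 309.247040) px
  c3 = (164.127497, 327.311996) px
Planar DLT: solve 8×8 A·h = b for H (H[2,2]=1):
  H  [+376.74106 +65.57950 +212.64877]
  H  [-11.99258 +361.07896 +359.58115]
  H  [+0.19526 +0.05649 +1.00000]
B = K⁻¹H; ‖b₁‖=0.782904, ‖b₂‖=0.782904; λ = 2/(‖b₁‖+‖b₂‖) = 1.277296, sign → tz>0 ⇒ λ=+1.277296
r₁ = λ·B[:,0] = (+0.95533,-0.15859,+0.24940); r₂ = λ·B[:,1] = (+0.14498,+0.98680,+0.07215)
r₃ = r₁×r₂ = (-0.25755,-0.03277,+0.96571); SVD([r₁ r₂ r₃]) → R = UVᵀ:
  R  [+0.95533 +0.14498 -0.25755]
  R  [-0.15859 +0.98680 -0.03277]
  R  [+0.24940 +0.07215 +0.96571]
t = (-0.30374, +0.38039, +1.27730) m
tr R = 2.907837; θ = arccos((tr R − 1)/2) = 0.304762 rad = 17.462°
axis k = ((R−Rᵀ)₃₂, (R−Rᵀ)₁₃, (R−Rᵀ)₂₁) / (2 sinθ) = (+0.174841, -0.844728, -0.505831)
rvec = θ·k = (+0.053285, -0.257441, -0.154158)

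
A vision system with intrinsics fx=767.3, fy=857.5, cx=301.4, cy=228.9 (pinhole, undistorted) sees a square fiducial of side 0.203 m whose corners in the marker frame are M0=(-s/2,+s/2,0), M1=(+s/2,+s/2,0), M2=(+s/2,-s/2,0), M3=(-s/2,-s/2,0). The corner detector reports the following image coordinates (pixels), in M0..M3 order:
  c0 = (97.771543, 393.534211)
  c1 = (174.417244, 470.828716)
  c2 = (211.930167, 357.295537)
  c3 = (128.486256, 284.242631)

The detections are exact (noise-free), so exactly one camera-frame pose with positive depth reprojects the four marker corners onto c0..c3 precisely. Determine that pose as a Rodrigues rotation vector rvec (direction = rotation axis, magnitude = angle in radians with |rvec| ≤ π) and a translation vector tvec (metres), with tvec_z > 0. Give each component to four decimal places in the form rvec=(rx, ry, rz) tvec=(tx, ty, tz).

Intrinsics K: fx=767.3, fy=857.5, cx=301.4, cy=228.9
Marker side s = 0.203 m; corners in marker frame (Z=0):
  M0 = (-0.1015, +0.1015, 0)
  M1 = (+0.1015, +0.1015, 0)
  M2 = (+0.1015, -0.1015, 0)
  M3 = (-0.1015, -0.1015, 0)
Detected image corners:
  c0 = (97.771543, 393.534211) px
  c1 = (174.417244, 470.828716) px
  c2 = (211.930167, 357.295537) px
  c3 = (128.486256, 284.242631) px
Planar DLT: solve 8×8 A·h = b for H (H[2,2]=1):
  H  [+337.97734 -127.17099 +151.21389]
  H  [+233.21576 +647.40244 +376.56940]
  H  [-0.36490 +0.26286 +1.00000]
B = K⁻¹H; ‖b₁‖=0.781301, ‖b₂‖=0.781301; λ = 2/(‖b₁‖+‖b₂‖) = 1.279917, sign → tz>0 ⇒ λ=+1.279917
r₁ = λ·B[:,0] = (+0.74723,+0.47277,-0.46704); r₂ = λ·B[:,1] = (-0.34429,+0.87651,+0.33644)
r₃ = r₁×r₂ = (+0.56843,-0.09060,+0.81773); SVD([r₁ r₂ r₃]) → R = UVᵀ:
  R  [+0.74723 -0.34429 +0.56843]
  R  [+0.47277 +0.87651 -0.09060]
  R  [-0.46704 +0.33644 +0.81773]
t = (-0.25052, +0.22041, +1.27992) m
tr R = 2.441473; θ = arccos((tr R − 1)/2) = 0.765932 rad = 43.885°
axis k = ((R−Rᵀ)₃₂, (R−Rᵀ)₁₃, (R−Rᵀ)₂₁) / (2 sinθ) = (+0.308015, +0.746871, +0.589331)
rvec = θ·k = (+0.235918, +0.572052, +0.451388)

rvec=(0.2359, 0.5721, 0.4514) tvec=(-0.2505, 0.2204, 1.2799)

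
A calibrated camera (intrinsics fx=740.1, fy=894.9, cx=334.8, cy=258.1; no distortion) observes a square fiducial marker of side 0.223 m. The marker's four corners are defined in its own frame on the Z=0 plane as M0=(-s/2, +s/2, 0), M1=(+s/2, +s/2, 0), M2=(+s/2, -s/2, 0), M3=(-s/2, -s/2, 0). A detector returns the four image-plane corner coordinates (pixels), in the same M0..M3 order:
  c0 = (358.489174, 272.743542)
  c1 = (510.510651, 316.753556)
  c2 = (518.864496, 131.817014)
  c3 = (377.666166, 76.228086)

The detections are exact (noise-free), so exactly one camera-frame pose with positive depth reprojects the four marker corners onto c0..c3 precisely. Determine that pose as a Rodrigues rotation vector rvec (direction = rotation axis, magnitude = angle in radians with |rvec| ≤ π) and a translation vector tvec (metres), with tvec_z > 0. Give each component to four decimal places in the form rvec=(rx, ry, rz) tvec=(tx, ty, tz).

Intrinsics K: fx=740.1, fy=894.9, cx=334.8, cy=258.1
Marker side s = 0.223 m; corners in marker frame (Z=0):
  M0 = (-0.1115, +0.1115, 0)
  M1 = (+0.1115, +0.1115, 0)
  M2 = (+0.1115, -0.1115, 0)
  M3 = (-0.1115, -0.1115, 0)
Detected image corners:
  c0 = (358.489174, 272.743542) px
  c1 = (510.510651, 316.753556) px
  c2 = (518.864496, 131.817014) px
  c3 = (377.666166, 76.228086) px
Planar DLT: solve 8×8 A·h = b for H (H[2,2]=1):
  H  [+811.16259 -192.38935 +444.47295]
  H  [+293.98304 +794.80876 +197.18706]
  H  [+0.35010 -0.29817 +1.00000]
B = K⁻¹H; ‖b₁‖=1.026410, ‖b₂‖=1.026410; λ = 2/(‖b₁‖+‖b₂‖) = 0.974270, sign → tz>0 ⇒ λ=+0.974270
r₁ = λ·B[:,0] = (+0.91352,+0.22168,+0.34109); r₂ = λ·B[:,1] = (-0.12185,+0.94909,-0.29050)
r₃ = r₁×r₂ = (-0.38812,+0.22382,+0.89402); SVD([r₁ r₂ r₃]) → R = UVᵀ:
  R  [+0.91352 -0.12185 -0.38812]
  R  [+0.22168 +0.94909 +0.22382]
  R  [+0.34109 -0.29050 +0.89402]
t = (+0.14437, -0.06632, +0.97427) m
tr R = 2.756622; θ = arccos((tr R − 1)/2) = 0.498478 rad = 28.561°
axis k = ((R−Rᵀ)₃₂, (R−Rᵀ)₁₃, (R−Rᵀ)₂₁) / (2 sinθ) = (-0.537889, -0.762626, +0.359274)
rvec = θ·k = (-0.268126, -0.380152, +0.179091)

rvec=(-0.2681, -0.3802, 0.1791) tvec=(0.1444, -0.0663, 0.9743)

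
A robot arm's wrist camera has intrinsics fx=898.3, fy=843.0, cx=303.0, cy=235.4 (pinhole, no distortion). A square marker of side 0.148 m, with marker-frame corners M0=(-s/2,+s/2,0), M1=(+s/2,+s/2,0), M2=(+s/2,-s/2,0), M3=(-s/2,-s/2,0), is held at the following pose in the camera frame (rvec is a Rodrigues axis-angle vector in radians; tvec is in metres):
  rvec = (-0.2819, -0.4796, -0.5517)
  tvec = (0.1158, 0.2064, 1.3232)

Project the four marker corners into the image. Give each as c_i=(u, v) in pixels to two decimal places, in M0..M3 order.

c0=(374.87, 432.85) c1=(444.31, 381.95) c2=(387.90, 305.46) c3=(316.21, 351.19)

Intrinsics K: fx=898.3, fy=843.0, cx=303.0, cy=235.4
Marker side s = 0.148 m; corners in marker frame (Z=0):
  M0 = (-0.0740, +0.0740, 0)
  M1 = (+0.0740, +0.0740, 0)
  M2 = (+0.0740, -0.0740, 0)
  M3 = (-0.0740, -0.0740, 0)
rvec = (-0.2819, -0.4796, -0.5517), |rvec| = θ = 0.78349 rad = 44.891°
Rodrigues: sinθ=0.70576, 1−cosθ=0.29155; R = I + sinθ·[k]× + (1−cosθ)·[k]×²:
    [+0.74620 +0.56117 -0.35815]
    [-0.43275 +0.81770 +0.37960]
    [+0.50588 -0.12826 +0.85301]
t = (0.1158, 0.2064, 1.3232) m
M0: Pc = R·M0+t = (+0.10211, +0.29893, +1.27627); u = 898.3·(+0.10211)/1.27627 + 303.0 = 374.8686, v = 843.0·(+0.29893)/1.27627 + 235.4 = 432.8505
M1: Pc = R·M1+t = (+0.21255, +0.23489, +1.35114); u = 898.3·(+0.21255)/1.35114 + 303.0 = 444.3097, v = 843.0·(+0.23489)/1.35114 + 235.4 = 381.9492
M2: Pc = R·M2+t = (+0.12949, +0.11387, +1.37013); u = 898.3·(+0.12949)/1.37013 + 303.0 = 387.8990, v = 843.0·(+0.11387)/1.37013 + 235.4 = 305.4589
M3: Pc = R·M3+t = (+0.01905, +0.17791, +1.29526); u = 898.3·(+0.01905)/1.29526 + 303.0 = 316.2149, v = 843.0·(+0.17791)/1.29526 + 235.4 = 351.1929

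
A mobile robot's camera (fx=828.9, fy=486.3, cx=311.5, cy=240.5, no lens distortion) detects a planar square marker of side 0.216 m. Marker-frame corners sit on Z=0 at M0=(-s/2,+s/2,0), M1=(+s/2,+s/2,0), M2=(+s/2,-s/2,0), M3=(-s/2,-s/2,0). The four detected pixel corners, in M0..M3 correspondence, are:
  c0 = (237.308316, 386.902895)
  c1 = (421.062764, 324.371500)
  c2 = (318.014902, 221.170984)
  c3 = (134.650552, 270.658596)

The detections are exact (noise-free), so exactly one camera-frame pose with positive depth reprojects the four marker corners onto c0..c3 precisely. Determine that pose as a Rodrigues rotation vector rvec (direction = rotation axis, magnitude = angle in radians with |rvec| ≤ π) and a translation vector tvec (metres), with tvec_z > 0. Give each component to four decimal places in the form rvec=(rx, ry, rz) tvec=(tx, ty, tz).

Intrinsics K: fx=828.9, fy=486.3, cx=311.5, cy=240.5
Marker side s = 0.216 m; corners in marker frame (Z=0):
  M0 = (-0.1080, +0.1080, 0)
  M1 = (+0.1080, +0.1080, 0)
  M2 = (+0.1080, -0.1080, 0)
  M3 = (-0.1080, -0.1080, 0)
Detected image corners:
  c0 = (237.308316, 386.902895) px
  c1 = (421.062764, 324.371500) px
  c2 = (318.014902, 221.170984) px
  c3 = (134.650552, 270.658596) px
Planar DLT: solve 8×8 A·h = b for H (H[2,2]=1):
  H  [+967.57335 +407.48090 +280.58813]
  H  [-130.95045 +432.16492 +298.02730]
  H  [+0.42406 -0.24745 +1.00000]
B = K⁻¹H; ‖b₁‖=1.193818, ‖b₂‖=1.193818; λ = 2/(‖b₁‖+‖b₂‖) = 0.837649, sign → tz>0 ⇒ λ=+0.837649
r₁ = λ·B[:,0] = (+0.84430,-0.40123,+0.35521); r₂ = λ·B[:,1] = (+0.48968,+0.84691,-0.20727)
r₃ = r₁×r₂ = (-0.21767,+0.34894,+0.91152); SVD([r₁ r₂ r₃]) → R = UVᵀ:
  R  [+0.84430 +0.48968 -0.21767]
  R  [-0.40123 +0.84691 +0.34894]
  R  [+0.35521 -0.20727 +0.91152]
t = (-0.03124, +0.09909, +0.83765) m
tr R = 2.602724; θ = arccos((tr R − 1)/2) = 0.641227 rad = 36.740°
axis k = ((R−Rᵀ)₃₂, (R−Rᵀ)₁₃, (R−Rᵀ)₂₁) / (2 sinθ) = (-0.464922, -0.478850, -0.744681)
rvec = θ·k = (-0.298121, -0.307051, -0.477510)

rvec=(-0.2981, -0.3071, -0.4775) tvec=(-0.0312, 0.0991, 0.8376)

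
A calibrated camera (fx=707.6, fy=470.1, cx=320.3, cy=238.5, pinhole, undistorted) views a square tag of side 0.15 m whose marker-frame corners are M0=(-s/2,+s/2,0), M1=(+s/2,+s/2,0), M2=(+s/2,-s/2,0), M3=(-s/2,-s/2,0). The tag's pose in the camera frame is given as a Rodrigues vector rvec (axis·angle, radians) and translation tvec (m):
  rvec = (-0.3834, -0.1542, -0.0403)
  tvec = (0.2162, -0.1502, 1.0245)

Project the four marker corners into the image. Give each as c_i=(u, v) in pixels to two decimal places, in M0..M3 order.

c0=(426.09, 200.35) c1=(527.53, 200.54) c2=(509.93, 141.10) c3=(413.49, 139.57)

Intrinsics K: fx=707.6, fy=470.1, cx=320.3, cy=238.5
Marker side s = 0.15 m; corners in marker frame (Z=0):
  M0 = (-0.0750, +0.0750, 0)
  M1 = (+0.0750, +0.0750, 0)
  M2 = (+0.0750, -0.0750, 0)
  M3 = (-0.0750, -0.0750, 0)
rvec = (-0.3834, -0.1542, -0.0403), |rvec| = θ = 0.41521 rad = 23.790°
Rodrigues: sinθ=0.40338, 1−cosθ=0.08497; R = I + sinθ·[k]× + (1−cosθ)·[k]×²:
    [+0.98748 +0.06829 -0.14219]
    [-0.01001 +0.92675 +0.37554]
    [+0.15742 -0.36942 +0.91583]
t = (0.2162, -0.1502, 1.0245) m
M0: Pc = R·M0+t = (+0.14726, -0.07994, +0.98499); u = 707.6·(+0.14726)/0.98499 + 320.3 = 426.0899, v = 470.1·(-0.07994)/0.98499 + 238.5 = 200.3462
M1: Pc = R·M1+t = (+0.29538, -0.08144, +1.00860); u = 707.6·(+0.29538)/1.00860 + 320.3 = 527.5306, v = 470.1·(-0.08144)/1.00860 + 238.5 = 200.5393
M2: Pc = R·M2+t = (+0.28514, -0.22046, +1.06401); u = 707.6·(+0.28514)/1.06401 + 320.3 = 509.9261, v = 470.1·(-0.22046)/1.06401 + 238.5 = 141.0979
M3: Pc = R·M3+t = (+0.13702, -0.21896, +1.04040); u = 707.6·(+0.13702)/1.04040 + 320.3 = 413.4886, v = 470.1·(-0.21896)/1.04040 + 238.5 = 139.5660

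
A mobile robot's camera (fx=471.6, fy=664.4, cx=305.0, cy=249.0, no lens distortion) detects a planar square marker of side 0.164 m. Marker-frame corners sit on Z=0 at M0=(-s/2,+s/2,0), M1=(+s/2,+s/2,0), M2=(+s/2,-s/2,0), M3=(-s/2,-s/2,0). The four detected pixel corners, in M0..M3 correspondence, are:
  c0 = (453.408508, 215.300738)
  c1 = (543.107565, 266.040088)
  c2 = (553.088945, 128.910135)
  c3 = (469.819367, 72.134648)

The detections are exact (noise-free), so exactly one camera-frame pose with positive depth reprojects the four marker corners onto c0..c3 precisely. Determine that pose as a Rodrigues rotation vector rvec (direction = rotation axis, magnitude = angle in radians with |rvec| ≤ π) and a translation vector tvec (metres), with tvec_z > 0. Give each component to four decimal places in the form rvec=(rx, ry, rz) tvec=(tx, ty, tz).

Intrinsics K: fx=471.6, fy=664.4, cx=305.0, cy=249.0
Marker side s = 0.164 m; corners in marker frame (Z=0):
  M0 = (-0.0820, +0.0820, 0)
  M1 = (+0.0820, +0.0820, 0)
  M2 = (+0.0820, -0.0820, 0)
  M3 = (-0.0820, -0.0820, 0)
Detected image corners:
  c0 = (453.408508, 215.300738) px
  c1 = (543.107565, 266.040088) px
  c2 = (553.088945, 128.910135) px
  c3 = (469.819367, 72.134648) px
Planar DLT: solve 8×8 A·h = b for H (H[2,2]=1):
  H  [+734.90047 -276.89163 +506.52950]
  H  [+398.72609 +787.33986 +169.26207]
  H  [+0.41236 -0.39039 +1.00000]
B = K⁻¹H; ‖b₁‖=1.427193, ‖b₂‖=1.427193; λ = 2/(‖b₁‖+‖b₂‖) = 0.700676, sign → tz>0 ⇒ λ=+0.700676
r₁ = λ·B[:,0] = (+0.90501,+0.31221,+0.28893); r₂ = λ·B[:,1] = (-0.23448,+0.93284,-0.27354)
r₃ = r₁×r₂ = (-0.35493,+0.17980,+0.91744); SVD([r₁ r₂ r₃]) → R = UVᵀ:
  R  [+0.90501 -0.23448 -0.35493]
  R  [+0.31221 +0.93284 +0.17980]
  R  [+0.28893 -0.27354 +0.91744]
t = (+0.29942, -0.08409, +0.70068) m
tr R = 2.755291; θ = arccos((tr R − 1)/2) = 0.499869 rad = 28.640°
axis k = ((R−Rᵀ)₃₂, (R−Rᵀ)₁₃, (R−Rᵀ)₂₁) / (2 sinθ) = (-0.472907, -0.671657, +0.570294)
rvec = θ·k = (-0.236392, -0.335740, +0.285072)

rvec=(-0.2364, -0.3357, 0.2851) tvec=(0.2994, -0.0841, 0.7007)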